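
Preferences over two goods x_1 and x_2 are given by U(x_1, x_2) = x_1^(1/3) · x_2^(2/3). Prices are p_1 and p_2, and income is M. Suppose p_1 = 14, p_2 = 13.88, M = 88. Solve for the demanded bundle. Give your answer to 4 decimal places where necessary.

MU_x_1/MU_x_2 = (1/3·x_2)/(2/3·x_1); tangency sets this equal to p_1/p_2.
So 1/3·p_2·x_2 = 2/3·p_1·x_1; combined with the budget, a share 1/3 of income goes to x_1.
Demand: x_1*(p_1,p_2,M) = 1/3·M/p_1 and x_2* = 2/3·M/p_2.
At p_1=14, p_2=13.88, M=88: x_1* = 1/3·88/14 = 2.0952, x_2* = 4.2267.

x_1* = 2.0952, x_2* = 4.2267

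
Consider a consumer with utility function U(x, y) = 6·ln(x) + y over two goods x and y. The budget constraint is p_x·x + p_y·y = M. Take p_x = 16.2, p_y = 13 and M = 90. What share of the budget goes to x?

share on x = 0.8667

Set MRS = p_x/p_y: (6/x)/1 = p_x/p_y.
So x*(p_x,p_y) = 6·p_y/p_x, independent of income; and y* = (M − 6·p_y)/p_y.
At the given prices: x* = 6·13/16.2 = 4.8148, and y* = 0.9231.
Expenditure on x: 16.2·4.8148 = 78; share = 0.8667.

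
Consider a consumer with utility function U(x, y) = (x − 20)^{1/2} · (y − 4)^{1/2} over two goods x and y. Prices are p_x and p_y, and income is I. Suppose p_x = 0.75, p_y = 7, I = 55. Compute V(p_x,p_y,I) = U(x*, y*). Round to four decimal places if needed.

V = 2.6186

Let x' = x−20, y' = y−4. MRS = y'/x' = p_x/p_y.
Substituting into the budget: x* = 20 + 0.5·(I − 20·p_x − 4·p_y)/p_x, and y* = 4 + 0.5·(…)/p_y.
Discretionary income = 55 − 20·0.75 − 4·7 = 12; x* = 20 + 0.5·12/0.75 = 28; y* = 4 + 0.5·12/7 = 4.8571.
Utility at the optimum: U(28, 4.8571) = 2.6186.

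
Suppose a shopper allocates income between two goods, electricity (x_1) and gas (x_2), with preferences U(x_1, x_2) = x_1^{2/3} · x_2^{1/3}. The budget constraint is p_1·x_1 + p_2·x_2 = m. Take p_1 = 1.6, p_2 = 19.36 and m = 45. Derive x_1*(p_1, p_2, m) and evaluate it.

x_1* = 18.75

The MRS is 2·x_2/x_1. Set MRS = p_1/p_2.
So 2/3·p_2·x_2 = 1/3·p_1·x_1; combined with the budget, a share 2/3 of income goes to x_1.
Demand: x_1*(p_1,p_2,m) = 2/3·m/p_1 and x_2* = 1/3·m/p_2.
At p_1=1.6, p_2=19.36, m=45: x_1* = 2/3·45/1.6 = 18.75.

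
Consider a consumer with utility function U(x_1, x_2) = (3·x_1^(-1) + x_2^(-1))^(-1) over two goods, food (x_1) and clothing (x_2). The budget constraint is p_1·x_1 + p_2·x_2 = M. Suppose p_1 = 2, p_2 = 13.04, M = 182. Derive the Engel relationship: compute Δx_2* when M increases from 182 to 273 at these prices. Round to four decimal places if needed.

MU_x_1 ∝ 3·x_1^(-2), MU_x_2 ∝ x_2^(-2), so MRS = 3·(x_2/x_1)^(2) = p_1/p_2.
Solve for the ratio: x_2/x_1 = [(1/3)·p_1/p_2]^(0.5).
Substitute x_2 = (x_2/x_1)·x_1 into the budget: x_1* = M/(p_1 + p_2·(x_2/x_1)).
Numerically x_2/x_1 = 0.226108, so x_1* = 182/(2 + 13.04·0.226108) = 36.7792 and x_2* = 0.226108·36.7792 = 8.3161.
At M' = 273: x_2* = 12.4741. Change: 12.4741 − 8.3161 = 4.158.

Δx_2* = 4.158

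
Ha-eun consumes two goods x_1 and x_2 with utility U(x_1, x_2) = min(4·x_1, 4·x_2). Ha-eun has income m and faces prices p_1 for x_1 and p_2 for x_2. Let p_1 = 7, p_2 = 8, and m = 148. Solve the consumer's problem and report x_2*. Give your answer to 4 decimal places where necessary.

x_2* = 9.8667

Leontief preferences: the optimum is at the kink where x_1/4 = x_2/4, i.e. x_2 = x_1.
Budget: p_1·x_1 + p_2·x_1 = m, so (4·p_1 + 4·p_2)·x_1 = 4·m.
Demand: x_1*(p_1,p_2,m) = 4·m/(4·p_1 + 4·p_2), x_2* = 4·m/(4·p_1 + 4·p_2).
Here 4·7 + 4·8 = 60, giving x_2* = 9.8667.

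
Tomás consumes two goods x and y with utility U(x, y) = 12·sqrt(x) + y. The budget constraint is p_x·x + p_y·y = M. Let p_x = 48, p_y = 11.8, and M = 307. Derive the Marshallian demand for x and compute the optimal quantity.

x* = 2.1756

Set MRS = p_x/p_y: 6·x^(−1/2) = p_x/p_y.
Solve: √x = 6·p_y/p_x, so x*(p_x,p_y) = (6·p_y/p_x)², and y* = (M − p_x·x*)/p_y.
Plugging in: x* = (6·11.8/48)² = 2.1756.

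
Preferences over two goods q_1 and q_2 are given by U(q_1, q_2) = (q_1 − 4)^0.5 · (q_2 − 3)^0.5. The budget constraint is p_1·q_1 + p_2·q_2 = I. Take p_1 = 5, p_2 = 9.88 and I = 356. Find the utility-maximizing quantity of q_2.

q_2* = 18.504

This is Cobb-Douglas in (q_1−4, q_2−3): tangency gives 0.5·p_2·(q_2−3) = 0.5·p_1·(q_1−4).
After buying the subsistence bundle (4, 3), a share 0.5 of the remaining income goes to q_1: q_1* = 4 + 0.5·(I − 4p_1 − 3p_2)/p_1.
Discretionary income = 356 − 4·5 − 3·9.88 = 306.36; q_2* = 3 + 0.5·306.36/9.88 = 18.504.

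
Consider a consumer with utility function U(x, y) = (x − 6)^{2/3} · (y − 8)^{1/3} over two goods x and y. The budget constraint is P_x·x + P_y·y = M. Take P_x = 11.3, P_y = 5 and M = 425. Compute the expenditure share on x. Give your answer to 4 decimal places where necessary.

share on x = 0.6571

Let x' = x−6, y' = y−8. MRS = 2·y'/x' = P_x/P_y.
After buying the subsistence bundle (6, 8), a share 2/3 of the remaining income goes to x: x* = 6 + 2/3·(M − 6P_x − 8P_y)/P_x.
Discretionary income = 425 − 6·11.3 − 8·5 = 317.2; x* = 6 + 2/3·317.2/11.3 = 24.7139; y* = 8 + 1/3·317.2/5 = 29.1467.
Expenditure on x: 11.3·24.7139 = 279.2667; share = 0.6571.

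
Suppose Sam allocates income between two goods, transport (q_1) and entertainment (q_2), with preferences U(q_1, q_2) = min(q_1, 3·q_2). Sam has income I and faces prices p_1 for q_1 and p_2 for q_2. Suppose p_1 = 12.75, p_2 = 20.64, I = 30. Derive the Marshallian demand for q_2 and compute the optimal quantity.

q_2* = 0.5094

Leontief preferences: the optimum is at the kink where q_1/3 = q_2/1, i.e. q_2 = (1/3)·q_1.
Budget: p_1·q_1 + p_2·(1/3)·q_1 = I, so (3·p_1 + p_2)·q_1 = 3·I.
Demand: q_1*(p_1,p_2,I) = 3·I/(3·p_1 + p_2), q_2* = I/(3·p_1 + p_2).
Here 3·12.75 + 20.64 = 58.89, giving q_2* = 0.5094.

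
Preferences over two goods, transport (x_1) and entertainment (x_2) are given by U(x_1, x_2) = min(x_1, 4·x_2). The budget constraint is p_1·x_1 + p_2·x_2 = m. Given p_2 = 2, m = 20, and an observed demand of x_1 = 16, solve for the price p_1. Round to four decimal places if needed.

p_1 = 0.75

With perfect complements, no substitution: consume in ratio x_1:x_2 = 4:1.
Budget: p_1·x_1 + p_2·(1/4)·x_1 = m, so (4·p_1 + p_2)·x_1 = 4·m.
Demand: x_1*(p_1,p_2,m) = 4·m/(4·p_1 + p_2), x_2* = m/(4·p_1 + p_2).
Set x_1* = 16 in the demand function and solve for p_1: p_1 = 0.75.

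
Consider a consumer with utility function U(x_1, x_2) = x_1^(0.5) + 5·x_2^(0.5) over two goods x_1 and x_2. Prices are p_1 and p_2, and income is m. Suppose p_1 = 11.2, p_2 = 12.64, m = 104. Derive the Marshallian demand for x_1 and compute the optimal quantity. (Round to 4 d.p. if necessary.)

x_1* = 0.4011

MU_x_1 ∝ x_1^(-0.5), MU_x_2 ∝ 5·x_2^(-0.5), so MRS = (1/5)·(x_2/x_1)^(0.5) = p_1/p_2.
Solve for the ratio: x_2/x_1 = [5·p_1/p_2]^(2).
Substitute x_2 = (x_2/x_1)·x_1 into the budget: x_1* = m/(p_1 + p_2·(x_2/x_1)).
Numerically x_2/x_1 = 19.628265, so x_1* = 104/(11.2 + 12.64·19.628265) = 0.4011.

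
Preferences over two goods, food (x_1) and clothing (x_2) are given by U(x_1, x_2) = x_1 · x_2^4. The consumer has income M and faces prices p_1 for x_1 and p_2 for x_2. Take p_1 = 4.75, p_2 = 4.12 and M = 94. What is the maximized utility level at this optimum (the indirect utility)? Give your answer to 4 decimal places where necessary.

V = 439285.3681

Tangency: MRS = (1/4)·x_2/x_1 = p_1/p_2.
Rearranging, p_2·x_2 = 4·p_1·x_1. Substituting into the budget gives p_1·x_1·(1 + 4) = M.
Demand: x_1*(p_1,p_2,M) = 0.2·M/p_1 and x_2* = 0.8·M/p_2.
At p_1=4.75, p_2=4.12, M=94: x_1* = 0.2·94/4.75 = 3.9579, x_2* = 18.2524.
Utility at the optimum: U(3.9579, 18.2524) = 439285.3681.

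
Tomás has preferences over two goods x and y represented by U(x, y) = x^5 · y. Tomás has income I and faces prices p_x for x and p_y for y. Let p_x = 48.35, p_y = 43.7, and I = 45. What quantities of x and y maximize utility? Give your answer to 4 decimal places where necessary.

x* = 0.7756, y* = 0.1716

The MRS is 5·y/x. Set MRS = p_x/p_y.
So 5·p_y·y = p_x·x; combined with the budget, a share 5/6 of income goes to x.
Demand: x*(p_x,p_y,I) = 5/6·I/p_x and y* = 1/6·I/p_y.
At p_x=48.35, p_y=43.7, I=45: x* = 5/6·45/48.35 = 0.7756, y* = 0.1716.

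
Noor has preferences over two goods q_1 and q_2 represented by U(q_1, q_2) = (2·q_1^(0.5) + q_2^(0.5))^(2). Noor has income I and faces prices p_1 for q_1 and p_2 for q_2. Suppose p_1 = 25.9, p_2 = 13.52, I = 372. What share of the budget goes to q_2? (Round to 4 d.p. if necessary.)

Substitute q_2 = (q_2/q_1)·q_1 into the budget: q_1* = I/(p_1 + p_2·(q_2/q_1)).
Numerically q_2/q_1 = 0.917458, so q_1* = 372/(25.9 + 13.52·0.917458) = 9.7118 and q_2* = 0.917458·9.7118 = 8.9101.
Expenditure on q_2: 13.52·8.9101 = 120.4651; share = 0.3238.

share on q_2 = 0.3238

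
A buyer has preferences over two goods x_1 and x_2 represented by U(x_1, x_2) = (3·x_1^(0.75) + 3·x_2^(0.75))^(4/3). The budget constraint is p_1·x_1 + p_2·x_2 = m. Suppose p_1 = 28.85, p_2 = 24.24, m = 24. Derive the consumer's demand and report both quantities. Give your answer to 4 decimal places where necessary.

MRS = MU_x_1/MU_x_2 = (x_2/x_1)^(0.25). Set equal to p_1/p_2.
Solve for the ratio: x_2/x_1 = [p_1/p_2]^(4).
With the ratio pinned down, the budget gives x_1* = m/(p_1 + p_2·(x_2/x_1)) and x_2* = (x_2/x_1)·x_1*.
Numerically x_2/x_1 = 2.006563, so x_1* = 24/(28.85 + 24.24·2.006563) = 0.3097 and x_2* = 2.006563·0.3097 = 0.6215.

x_1* = 0.3097, x_2* = 0.6215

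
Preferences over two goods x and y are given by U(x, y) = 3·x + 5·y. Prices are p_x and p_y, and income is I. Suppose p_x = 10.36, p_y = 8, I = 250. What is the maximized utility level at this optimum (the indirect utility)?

y gives more utility per dollar, so spend all income on y: y* = I/p_y, x* = 0.
Numerically: x* = 0, y* = 31.25.
Utility at the optimum: U(0, 31.25) = 156.25.

V = 156.25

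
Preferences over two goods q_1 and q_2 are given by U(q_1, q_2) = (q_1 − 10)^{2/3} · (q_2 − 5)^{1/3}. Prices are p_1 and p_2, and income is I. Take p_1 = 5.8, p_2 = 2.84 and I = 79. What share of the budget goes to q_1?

share on q_1 = 0.7916

This is Cobb-Douglas in (q_1−10, q_2−5): tangency gives 2/3·p_2·(q_2−5) = 1/3·p_1·(q_1−10).
After buying the subsistence bundle (10, 5), a share 2/3 of the remaining income goes to q_1: q_1* = 10 + 2/3·(I − 10p_1 − 5p_2)/p_1.
Discretionary income = 79 − 10·5.8 − 5·2.84 = 6.8; q_1* = 10 + 2/3·6.8/5.8 = 10.7816; q_2* = 5 + 1/3·6.8/2.84 = 5.7981.
Expenditure on q_1: 5.8·10.7816 = 62.5333; share = 0.7916.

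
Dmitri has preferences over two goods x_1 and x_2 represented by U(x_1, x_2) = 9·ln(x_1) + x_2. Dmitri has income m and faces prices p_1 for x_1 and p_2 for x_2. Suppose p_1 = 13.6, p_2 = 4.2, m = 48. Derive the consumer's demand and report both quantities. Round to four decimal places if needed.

x_1* = 2.7794, x_2* = 2.4286

Set MRS = p_1/p_2: (9/x_1)/1 = p_1/p_2.
So x_1*(p_1,p_2) = 9·p_2/p_1, independent of income; and x_2* = (m − 9·p_2)/p_2.
At the given prices: x_1* = 9·4.2/13.6 = 2.7794, and x_2* = 2.4286.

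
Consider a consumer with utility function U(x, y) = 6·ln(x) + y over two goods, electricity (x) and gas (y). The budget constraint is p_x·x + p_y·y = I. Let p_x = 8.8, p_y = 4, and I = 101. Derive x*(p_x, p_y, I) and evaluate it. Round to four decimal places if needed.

At the given prices: x* = 6·4/8.8 = 2.7273.

x* = 2.7273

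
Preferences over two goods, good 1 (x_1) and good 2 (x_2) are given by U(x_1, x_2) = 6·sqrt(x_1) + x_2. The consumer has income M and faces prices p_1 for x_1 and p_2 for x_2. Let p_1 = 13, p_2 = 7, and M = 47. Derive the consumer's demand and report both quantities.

x_1* = 2.6095, x_2* = 1.8681

MU_x_1 = 3/√x_1, MU_x_2 = 1. Tangency: 3/√x_1 = p_1/p_2.
Thus x_1* = (3·p_2/p_1)² — independent of M — with the rest of income spent on x_2.
Plugging in: x_1* = (3·7/13)² = 2.6095, x_2* = 1.8681.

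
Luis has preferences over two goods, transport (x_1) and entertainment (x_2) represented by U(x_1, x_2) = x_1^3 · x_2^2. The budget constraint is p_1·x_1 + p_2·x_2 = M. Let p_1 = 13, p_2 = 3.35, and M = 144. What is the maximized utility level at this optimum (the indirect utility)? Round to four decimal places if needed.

V = 86789.3675

At p_1=13, p_2=3.35, M=144: x_1* = 0.6·144/13 = 6.6462, x_2* = 17.194.
Utility at the optimum: U(6.6462, 17.194) = 86789.3675.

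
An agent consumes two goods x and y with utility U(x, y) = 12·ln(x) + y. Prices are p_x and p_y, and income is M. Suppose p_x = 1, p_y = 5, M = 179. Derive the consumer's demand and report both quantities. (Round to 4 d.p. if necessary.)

MU_x = 12/x, MU_y = 1. Tangency: 12/x = p_x/p_y.
So x*(p_x,p_y) = 12·p_y/p_x, independent of income; and y* = (M − 12·p_y)/p_y.
At the given prices: x* = 12·5/1 = 60, and y* = 23.8.

x* = 60, y* = 23.8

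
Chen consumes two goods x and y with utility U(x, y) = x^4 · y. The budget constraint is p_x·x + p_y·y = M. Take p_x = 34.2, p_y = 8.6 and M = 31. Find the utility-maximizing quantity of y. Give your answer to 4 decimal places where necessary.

At p_x=34.2, p_y=8.6, M=31: y* = 0.2·31/8.6 = 0.7209.

y* = 0.7209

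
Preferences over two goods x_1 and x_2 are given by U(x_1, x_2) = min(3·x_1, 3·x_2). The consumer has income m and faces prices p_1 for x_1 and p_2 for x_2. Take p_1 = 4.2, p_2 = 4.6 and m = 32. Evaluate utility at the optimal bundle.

Leontief preferences: the optimum is at the kink where x_1/3 = x_2/3, i.e. x_2 = x_1.
Budget: p_1·x_1 + p_2·x_1 = m, so (3·p_1 + 3·p_2)·x_1 = 3·m.
Demand: x_1*(p_1,p_2,m) = 3·m/(3·p_1 + 3·p_2), x_2* = 3·m/(3·p_1 + 3·p_2).
Here 3·4.2 + 3·4.6 = 26.4, giving x_1* = 3.6364 and x_2* = 3.6364.
Utility at the optimum: U(3.6364, 3.6364) = 10.9091.

V = 10.9091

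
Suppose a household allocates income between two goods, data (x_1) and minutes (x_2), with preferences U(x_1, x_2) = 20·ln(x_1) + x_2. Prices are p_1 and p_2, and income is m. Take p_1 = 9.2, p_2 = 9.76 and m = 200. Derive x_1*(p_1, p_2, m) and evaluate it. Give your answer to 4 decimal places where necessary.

MU_x_1 = 20/x_1, MU_x_2 = 1. Tangency: 20/x_1 = p_1/p_2.
So x_1*(p_1,p_2) = 20·p_2/p_1, independent of income; and x_2* = (m − 20·p_2)/p_2.
At the given prices: x_1* = 20·9.76/9.2 = 21.2174.

x_1* = 21.2174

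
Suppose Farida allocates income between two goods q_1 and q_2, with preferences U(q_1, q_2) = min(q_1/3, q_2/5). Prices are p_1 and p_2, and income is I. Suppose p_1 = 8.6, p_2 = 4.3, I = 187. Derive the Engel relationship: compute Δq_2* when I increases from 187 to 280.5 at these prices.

With perfect complements, no substitution: consume in ratio q_1:q_2 = 3:5.
Budget: p_1·q_1 + p_2·(5/3)·q_1 = I, so (3·p_1 + 5·p_2)·q_1 = 3·I.
Demand: q_1*(p_1,p_2,I) = 3·I/(3·p_1 + 5·p_2), q_2* = 5·I/(3·p_1 + 5·p_2).
Here 3·8.6 + 5·4.3 = 47.3, giving q_2* = 19.7674.
At I' = 280.5: q_2* = 29.6512. Change: 29.6512 − 19.7674 = 9.8837.

Δq_2* = 9.8837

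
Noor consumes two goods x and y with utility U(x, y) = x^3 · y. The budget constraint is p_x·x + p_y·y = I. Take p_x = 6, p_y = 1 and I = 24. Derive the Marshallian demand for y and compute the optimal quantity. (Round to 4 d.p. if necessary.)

MU_x/MU_y = (3·y)/(x); tangency sets this equal to p_x/p_y.
So 3·p_y·y = p_x·x; combined with the budget, a share 0.75 of income goes to x.
Demand: x*(p_x,p_y,I) = 0.75·I/p_x and y* = 0.25·I/p_y.
At p_x=6, p_y=1, I=24: y* = 0.25·24/1 = 6.

y* = 6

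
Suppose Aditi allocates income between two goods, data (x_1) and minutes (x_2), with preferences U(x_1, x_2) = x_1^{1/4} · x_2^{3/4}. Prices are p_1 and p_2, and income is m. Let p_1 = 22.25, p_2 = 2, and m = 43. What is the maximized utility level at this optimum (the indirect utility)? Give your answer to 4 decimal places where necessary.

The MRS is (1/3)·x_2/x_1. Set MRS = p_1/p_2.
Rearranging, p_2·x_2 = 3·p_1·x_1. Substituting into the budget gives p_1·x_1·(1 + 3) = m.
Demand: x_1*(p_1,p_2,m) = 0.25·m/p_1 and x_2* = 0.75·m/p_2.
At p_1=22.25, p_2=2, m=43: x_1* = 0.25·43/22.25 = 0.4831, x_2* = 16.125.
Utility at the optimum: U(0.4831, 16.125) = 6.7088.

V = 6.7088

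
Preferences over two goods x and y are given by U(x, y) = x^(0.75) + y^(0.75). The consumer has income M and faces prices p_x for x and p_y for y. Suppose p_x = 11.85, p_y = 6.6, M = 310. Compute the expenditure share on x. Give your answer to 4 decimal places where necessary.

share on x = 0.1473

MRS = MU_x/MU_y = (y/x)^(0.25). Set equal to p_x/p_y.
Solve for the ratio: y/x = [p_x/p_y]^(4).
With the ratio pinned down, the budget gives x* = M/(p_x + p_y·(y/x)) and y* = (y/x)·x*.
Numerically y/x = 10.391965, so x* = 310/(11.85 + 6.6·10.391965) = 3.8539 and y* = 10.391965·3.8539 = 40.0501.
Expenditure on x: 11.85·3.8539 = 45.6693; share = 0.1473.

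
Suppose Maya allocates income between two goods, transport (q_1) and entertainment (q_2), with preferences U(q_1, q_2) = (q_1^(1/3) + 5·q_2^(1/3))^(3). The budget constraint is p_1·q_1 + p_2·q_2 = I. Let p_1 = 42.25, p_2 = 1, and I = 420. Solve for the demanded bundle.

q_1* = 0.1349, q_2* = 414.2991

MRS = MU_q_1/MU_q_2 = (1/5)·(q_2/q_1)^(2/3). Set equal to p_1/p_2.
Hence q_2/q_1 = (5·p_1/p_2)^(1/(2/3)), i.e. raised to the 1.5 power.
Substitute q_2 = (q_2/q_1)·q_1 into the budget: q_1* = I/(p_1 + p_2·(q_2/q_1)).
Numerically q_2/q_1 = 3070.400842, so q_1* = 420/(42.25 + 1·3070.400842) = 0.1349 and q_2* = 3070.400842·0.1349 = 414.2991.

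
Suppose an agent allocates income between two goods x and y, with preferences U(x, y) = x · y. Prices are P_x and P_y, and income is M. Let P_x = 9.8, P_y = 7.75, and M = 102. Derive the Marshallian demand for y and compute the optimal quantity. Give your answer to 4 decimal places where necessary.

y* = 6.5806

Tangency: MRS = y/x = P_x/P_y.
Rearranging, P_y·y = P_x·x. Substituting into the budget gives P_x·x·(1 + 1) = M.
Demand: x*(P_x,P_y,M) = 0.5·M/P_x and y* = 0.5·M/P_y.
At P_x=9.8, P_y=7.75, M=102: y* = 0.5·102/7.75 = 6.5806.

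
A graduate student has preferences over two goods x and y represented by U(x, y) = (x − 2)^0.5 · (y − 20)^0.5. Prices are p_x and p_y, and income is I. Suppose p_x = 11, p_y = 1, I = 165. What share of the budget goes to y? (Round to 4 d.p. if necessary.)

share on y = 0.4939

MRS = (y−20)/(x−2). Tangency with p_x/p_y gives y−20 = (p_x/p_y)·(x−2).
Substituting into the budget: x* = 2 + 0.5·(I − 2·p_x − 20·p_y)/p_x, and y* = 20 + 0.5·(…)/p_y.
Discretionary income = 165 − 2·11 − 20·1 = 123; x* = 2 + 0.5·123/11 = 7.5909; y* = 20 + 0.5·123/1 = 81.5.
Expenditure on y: 1·81.5 = 81.5; share = 0.4939.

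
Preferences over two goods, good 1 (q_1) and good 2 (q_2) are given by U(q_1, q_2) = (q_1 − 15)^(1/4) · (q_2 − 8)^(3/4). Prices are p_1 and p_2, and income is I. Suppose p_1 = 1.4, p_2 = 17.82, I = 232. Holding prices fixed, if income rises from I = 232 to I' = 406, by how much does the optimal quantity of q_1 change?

Δq_1* = 31.0714

Substituting into the budget: q_1* = 15 + 0.25·(I − 15·p_1 − 8·p_2)/p_1, and q_2* = 8 + 0.75·(…)/p_2.
Discretionary income = 232 − 15·1.4 − 8·17.82 = 68.44; q_1* = 15 + 0.25·68.44/1.4 = 27.2214.
At I' = 406: q_1* = 58.2929. Change: 58.2929 − 27.2214 = 31.0714.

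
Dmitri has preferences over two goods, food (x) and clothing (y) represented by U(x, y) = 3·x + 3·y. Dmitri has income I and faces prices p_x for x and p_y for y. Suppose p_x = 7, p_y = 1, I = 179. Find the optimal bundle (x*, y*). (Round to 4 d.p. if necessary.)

x* = 0, y* = 179

Numerically: x* = 0, y* = 179.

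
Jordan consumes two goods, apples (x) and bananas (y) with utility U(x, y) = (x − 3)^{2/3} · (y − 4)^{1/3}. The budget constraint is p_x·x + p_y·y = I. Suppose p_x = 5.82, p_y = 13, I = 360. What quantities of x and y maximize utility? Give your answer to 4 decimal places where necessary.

This is Cobb-Douglas in (x−3, y−4): tangency gives 2/3·p_y·(y−4) = 1/3·p_x·(x−3).
After buying the subsistence bundle (3, 4), a share 2/3 of the remaining income goes to x: x* = 3 + 2/3·(I − 3p_x − 4p_y)/p_x.
Discretionary income = 360 − 3·5.82 − 4·13 = 290.54; x* = 3 + 2/3·290.54/5.82 = 36.2806; y* = 4 + 1/3·290.54/13 = 11.4497.

x* = 36.2806, y* = 11.4497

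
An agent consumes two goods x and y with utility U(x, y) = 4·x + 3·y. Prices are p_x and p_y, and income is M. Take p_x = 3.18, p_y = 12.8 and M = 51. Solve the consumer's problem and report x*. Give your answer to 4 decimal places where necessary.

Linear utility — the consumer picks whichever good has higher MU/price: 4/3.18 = 1.2579 vs 3/12.8 = 0.2344.
x gives more utility per dollar, so spend all income on x: x* = M/p_x, y* = 0.
Numerically: x* = 16.0377, y* = 0.

x* = 16.0377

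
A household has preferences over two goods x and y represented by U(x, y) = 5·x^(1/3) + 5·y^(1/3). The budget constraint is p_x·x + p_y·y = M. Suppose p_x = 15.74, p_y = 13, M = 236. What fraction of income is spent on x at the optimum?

share on x = 0.4761

MU_x ∝ 5·x^(-2/3), MU_y ∝ 5·y^(-2/3), so MRS = (y/x)^(2/3) = p_x/p_y.
Hence y/x = (p_x/p_y)^(1/(2/3)), i.e. raised to the 1.5 power.
With the ratio pinned down, the budget gives x* = M/(p_x + p_y·(y/x)) and y* = (y/x)·x*.
Numerically y/x = 1.332269, so x* = 236/(15.74 + 13·1.332269) = 7.1386 and y* = 1.332269·7.1386 = 9.5106.
Expenditure on x: 15.74·7.1386 = 112.3622; share = 0.4761.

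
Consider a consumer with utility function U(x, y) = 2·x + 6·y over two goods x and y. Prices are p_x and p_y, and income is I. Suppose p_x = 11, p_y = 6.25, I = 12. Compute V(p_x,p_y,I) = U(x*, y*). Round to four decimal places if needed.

V = 11.52

Perfect substitutes: compare marginal utility per dollar. 2/p_x vs 6/p_y → 0.1818 vs 0.96.
y gives more utility per dollar, so spend all income on y: y* = I/p_y, x* = 0.
Numerically: x* = 0, y* = 1.92.
Utility at the optimum: U(0, 1.92) = 11.52.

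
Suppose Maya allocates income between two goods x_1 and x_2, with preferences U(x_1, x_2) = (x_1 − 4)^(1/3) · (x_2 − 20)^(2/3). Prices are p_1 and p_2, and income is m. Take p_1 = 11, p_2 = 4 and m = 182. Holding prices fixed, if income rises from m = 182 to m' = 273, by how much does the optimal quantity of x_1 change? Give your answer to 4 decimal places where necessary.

Substituting into the budget: x_1* = 4 + 1/3·(m − 4·p_1 − 20·p_2)/p_1, and x_2* = 20 + 2/3·(…)/p_2.
Discretionary income = 182 − 4·11 − 20·4 = 58; x_1* = 4 + 1/3·58/11 = 5.7576.
At m' = 273: x_1* = 8.5152. Change: 8.5152 − 5.7576 = 2.7576.

Δx_1* = 2.7576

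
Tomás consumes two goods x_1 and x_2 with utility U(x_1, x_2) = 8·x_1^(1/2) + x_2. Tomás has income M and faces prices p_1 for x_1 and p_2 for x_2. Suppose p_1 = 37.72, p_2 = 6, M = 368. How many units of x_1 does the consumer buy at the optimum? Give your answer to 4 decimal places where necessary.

MU_x_1 = 4/√x_1, MU_x_2 = 1. Tangency: 4/√x_1 = p_1/p_2.
Solve: √x_1 = 4·p_2/p_1, so x_1*(p_1,p_2) = (4·p_2/p_1)², and x_2* = (M − p_1·x_1*)/p_2.
Plugging in: x_1* = (4·6/37.72)² = 0.4048.

x_1* = 0.4048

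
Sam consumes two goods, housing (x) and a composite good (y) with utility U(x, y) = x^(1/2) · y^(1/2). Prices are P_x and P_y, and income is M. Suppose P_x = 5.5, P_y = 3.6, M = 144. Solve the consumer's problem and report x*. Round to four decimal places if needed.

The MRS is y/x. Set MRS = P_x/P_y.
Rearranging, P_y·y = P_x·x. Substituting into the budget gives P_x·x·(1 + 1) = M.
Demand: x*(P_x,P_y,M) = 0.5·M/P_x and y* = 0.5·M/P_y.
At P_x=5.5, P_y=3.6, M=144: x* = 0.5·144/5.5 = 13.0909.

x* = 13.0909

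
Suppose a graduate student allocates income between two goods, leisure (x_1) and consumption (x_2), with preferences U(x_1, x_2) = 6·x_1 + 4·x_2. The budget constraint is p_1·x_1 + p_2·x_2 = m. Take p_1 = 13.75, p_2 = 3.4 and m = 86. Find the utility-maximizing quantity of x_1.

Perfect substitutes: compare marginal utility per dollar. 6/p_1 vs 4/p_2 → 0.4364 vs 1.1765.
x_2 gives more utility per dollar, so spend all income on x_2: x_2* = m/p_2, x_1* = 0.
Numerically: x_1* = 0, x_2* = 25.2941.

x_1* = 0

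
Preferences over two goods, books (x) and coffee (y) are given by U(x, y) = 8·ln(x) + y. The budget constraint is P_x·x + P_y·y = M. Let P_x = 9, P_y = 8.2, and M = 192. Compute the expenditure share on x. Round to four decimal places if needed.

share on x = 0.3417

MU_x = 8/x, MU_y = 1. Tangency: 8/x = P_x/P_y.
So x*(P_x,P_y) = 8·P_y/P_x, independent of income; and y* = (M − 8·P_y)/P_y.
At the given prices: x* = 8·8.2/9 = 7.2889, and y* = 15.4146.
Expenditure on x: 9·7.2889 = 65.6; share = 0.3417.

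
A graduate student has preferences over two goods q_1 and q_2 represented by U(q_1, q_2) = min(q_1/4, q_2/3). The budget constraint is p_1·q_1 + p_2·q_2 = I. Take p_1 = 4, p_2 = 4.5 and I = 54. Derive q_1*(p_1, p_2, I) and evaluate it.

q_1* = 7.322

With perfect complements, no substitution: consume in ratio q_1:q_2 = 4:3.
Budget: p_1·q_1 + p_2·(3/4)·q_1 = I, so (4·p_1 + 3·p_2)·q_1 = 4·I.
Demand: q_1*(p_1,p_2,I) = 4·I/(4·p_1 + 3·p_2), q_2* = 3·I/(4·p_1 + 3·p_2).
Here 4·4 + 3·4.5 = 29.5, giving q_1* = 7.322.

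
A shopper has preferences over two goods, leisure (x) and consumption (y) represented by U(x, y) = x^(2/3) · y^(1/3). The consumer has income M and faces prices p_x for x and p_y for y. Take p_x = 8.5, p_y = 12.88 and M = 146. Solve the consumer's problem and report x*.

x* = 11.451

MU_x/MU_y = (2/3·y)/(1/3·x); tangency sets this equal to p_x/p_y.
Rearranging, p_y·y = (1/2)·p_x·x. Substituting into the budget gives p_x·x·(1 + (1/2)) = M.
Demand: x*(p_x,p_y,M) = 2/3·M/p_x and y* = 1/3·M/p_y.
At p_x=8.5, p_y=12.88, M=146: x* = 2/3·146/8.5 = 11.451.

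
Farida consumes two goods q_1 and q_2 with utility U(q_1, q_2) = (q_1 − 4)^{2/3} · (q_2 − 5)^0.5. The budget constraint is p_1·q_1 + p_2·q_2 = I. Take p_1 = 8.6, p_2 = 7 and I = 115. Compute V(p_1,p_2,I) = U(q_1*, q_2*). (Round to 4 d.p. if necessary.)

V = 3.4986

MRS = (4/3)·(q_2−5)/(q_1−4). Tangency with p_1/p_2 gives q_2−5 = (3/4)·(p_1/p_2)·(q_1−4).
After buying the subsistence bundle (4, 5), a share 4/7 of the remaining income goes to q_1: q_1* = 4 + 4/7·(I − 4p_1 − 5p_2)/p_1.
Discretionary income = 115 − 4·8.6 − 5·7 = 45.6; q_1* = 4 + 4/7·45.6/8.6 = 7.0299; q_2* = 5 + 3/7·45.6/7 = 7.7918.
Utility at the optimum: U(7.0299, 7.7918) = 3.4986.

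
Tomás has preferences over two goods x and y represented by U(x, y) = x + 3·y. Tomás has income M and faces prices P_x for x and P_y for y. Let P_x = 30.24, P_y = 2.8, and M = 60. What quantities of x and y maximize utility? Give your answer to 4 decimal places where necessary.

x* = 0, y* = 21.4286

Numerically: x* = 0, y* = 21.4286.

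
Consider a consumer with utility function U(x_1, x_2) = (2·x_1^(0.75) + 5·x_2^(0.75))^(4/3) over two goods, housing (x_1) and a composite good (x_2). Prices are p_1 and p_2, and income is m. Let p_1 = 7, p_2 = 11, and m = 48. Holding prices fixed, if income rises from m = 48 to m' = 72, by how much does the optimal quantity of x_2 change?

From the CES first-order condition, (2/5)·(x_2/x_1)^(0.25) = p_1/p_2.
Solve for the ratio: x_2/x_1 = [(5/2)·p_1/p_2]^(4).
With the ratio pinned down, the budget gives x_1* = m/(p_1 + p_2·(x_2/x_1)) and x_2* = (x_2/x_1)·x_1*.
Numerically x_2/x_1 = 6.405919, so x_1* = 48/(7 + 11·6.405919) = 0.6196 and x_2* = 6.405919·0.6196 = 3.9693.
At m' = 72: x_2* = 5.954. Change: 5.954 − 3.9693 = 1.9847.

Δx_2* = 1.9847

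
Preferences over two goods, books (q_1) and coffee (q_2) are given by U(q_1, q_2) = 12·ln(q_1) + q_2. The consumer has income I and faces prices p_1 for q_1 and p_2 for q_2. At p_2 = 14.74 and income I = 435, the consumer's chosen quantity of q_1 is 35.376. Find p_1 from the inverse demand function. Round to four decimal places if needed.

p_1 = 5

Set MRS = p_1/p_2: (12/q_1)/1 = p_1/p_2.
So q_1*(p_1,p_2) = 12·p_2/p_1, independent of income; and q_2* = (I − 12·p_2)/p_2.
Set q_1* = 35.376 in the demand function and solve for p_1: p_1 = 5.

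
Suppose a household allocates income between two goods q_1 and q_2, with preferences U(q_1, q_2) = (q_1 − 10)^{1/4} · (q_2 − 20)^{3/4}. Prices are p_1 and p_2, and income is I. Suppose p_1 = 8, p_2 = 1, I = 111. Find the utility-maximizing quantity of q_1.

This is Cobb-Douglas in (q_1−10, q_2−20): tangency gives 0.25·p_2·(q_2−20) = 0.75·p_1·(q_1−10).
Substituting into the budget: q_1* = 10 + 0.25·(I − 10·p_1 − 20·p_2)/p_1, and q_2* = 20 + 0.75·(…)/p_2.
Discretionary income = 111 − 10·8 − 20·1 = 11; q_1* = 10 + 0.25·11/8 = 10.3438.

q_1* = 10.3438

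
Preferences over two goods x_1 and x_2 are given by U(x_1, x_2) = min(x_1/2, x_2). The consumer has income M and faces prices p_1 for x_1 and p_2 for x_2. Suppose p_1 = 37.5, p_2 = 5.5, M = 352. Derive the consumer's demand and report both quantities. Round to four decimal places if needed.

Demand: x_1*(p_1,p_2,M) = 2·M/(2·p_1 + p_2), x_2* = M/(2·p_1 + p_2).
Here 2·37.5 + 5.5 = 80.5, giving x_1* = 8.7453 and x_2* = 4.3727.

x_1* = 8.7453, x_2* = 4.3727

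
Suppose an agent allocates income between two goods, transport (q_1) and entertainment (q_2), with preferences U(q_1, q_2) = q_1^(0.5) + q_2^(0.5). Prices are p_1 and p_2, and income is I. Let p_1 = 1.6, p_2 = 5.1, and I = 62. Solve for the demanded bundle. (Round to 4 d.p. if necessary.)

q_1* = 29.4963, q_2* = 2.9031

From the CES first-order condition, (q_2/q_1)^(0.5) = p_1/p_2.
Solve for the ratio: q_2/q_1 = [p_1/p_2]^(2).
With the ratio pinned down, the budget gives q_1* = I/(p_1 + p_2·(q_2/q_1)) and q_2* = (q_2/q_1)·q_1*.
Numerically q_2/q_1 = 0.098424, so q_1* = 62/(1.6 + 5.1·0.098424) = 29.4963 and q_2* = 0.098424·29.4963 = 2.9031.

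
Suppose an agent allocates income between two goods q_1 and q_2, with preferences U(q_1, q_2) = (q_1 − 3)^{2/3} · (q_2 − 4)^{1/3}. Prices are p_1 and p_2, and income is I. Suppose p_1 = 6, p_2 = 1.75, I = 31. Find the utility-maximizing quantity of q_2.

q_2* = 5.1429

After buying the subsistence bundle (3, 4), a share 2/3 of the remaining income goes to q_1: q_1* = 3 + 2/3·(I − 3p_1 − 4p_2)/p_1.
Discretionary income = 31 − 3·6 − 4·1.75 = 6; q_2* = 4 + 1/3·6/1.75 = 5.1429.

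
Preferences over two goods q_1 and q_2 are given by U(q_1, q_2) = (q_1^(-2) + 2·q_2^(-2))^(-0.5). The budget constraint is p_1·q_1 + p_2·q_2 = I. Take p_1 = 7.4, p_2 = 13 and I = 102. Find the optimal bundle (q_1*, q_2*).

With the ratio pinned down, the budget gives q_1* = I/(p_1 + p_2·(q_2/q_1)) and q_2* = (q_2/q_1)·q_1*.
Numerically q_2/q_1 = 1.044174, so q_1* = 102/(7.4 + 13·1.044174) = 4.8631 and q_2* = 1.044174·4.8631 = 5.0779.

q_1* = 4.8631, q_2* = 5.0779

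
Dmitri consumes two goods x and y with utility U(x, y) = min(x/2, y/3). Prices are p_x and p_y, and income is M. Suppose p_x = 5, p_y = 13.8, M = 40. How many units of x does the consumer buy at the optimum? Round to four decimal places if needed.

Leontief preferences: the optimum is at the kink where x/2 = y/3, i.e. y = (3/2)·x.
Budget: p_x·x + p_y·(3/2)·x = M, so (2·p_x + 3·p_y)·x = 2·M.
Demand: x*(p_x,p_y,M) = 2·M/(2·p_x + 3·p_y), y* = 3·M/(2·p_x + 3·p_y).
Here 2·5 + 3·13.8 = 51.4, giving x* = 1.5564.

x* = 1.5564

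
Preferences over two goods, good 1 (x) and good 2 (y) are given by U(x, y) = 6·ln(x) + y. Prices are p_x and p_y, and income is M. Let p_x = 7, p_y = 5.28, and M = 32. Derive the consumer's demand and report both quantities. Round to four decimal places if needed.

x* = 4.5257, y* = 0.0606

Set MRS = p_x/p_y: (6/x)/1 = p_x/p_y.
So x*(p_x,p_y) = 6·p_y/p_x, independent of income; and y* = (M − 6·p_y)/p_y.
At the given prices: x* = 6·5.28/7 = 4.5257, and y* = 0.0606.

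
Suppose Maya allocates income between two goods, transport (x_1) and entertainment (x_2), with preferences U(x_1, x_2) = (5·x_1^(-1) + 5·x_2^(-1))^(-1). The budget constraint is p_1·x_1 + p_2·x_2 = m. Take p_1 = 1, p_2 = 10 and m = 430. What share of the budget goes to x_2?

From the CES first-order condition, (x_2/x_1)^(2) = p_1/p_2.
Solve for the ratio: x_2/x_1 = [p_1/p_2]^(0.5).
With the ratio pinned down, the budget gives x_1* = m/(p_1 + p_2·(x_2/x_1)) and x_2* = (x_2/x_1)·x_1*.
Numerically x_2/x_1 = 0.316228, so x_1* = 430/(1 + 10·0.316228) = 103.3088 and x_2* = 0.316228·103.3088 = 32.6691.
Expenditure on x_2: 10·32.6691 = 326.6912; share = 0.7597.

share on x_2 = 0.7597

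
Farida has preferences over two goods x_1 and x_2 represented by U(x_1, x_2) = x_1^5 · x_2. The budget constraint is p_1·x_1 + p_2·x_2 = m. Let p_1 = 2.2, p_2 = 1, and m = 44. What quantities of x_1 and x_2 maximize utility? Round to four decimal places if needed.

Demand: x_1*(p_1,p_2,m) = 5/6·m/p_1 and x_2* = 1/6·m/p_2.
At p_1=2.2, p_2=1, m=44: x_1* = 5/6·44/2.2 = 16.6667, x_2* = 7.3333.

x_1* = 16.6667, x_2* = 7.3333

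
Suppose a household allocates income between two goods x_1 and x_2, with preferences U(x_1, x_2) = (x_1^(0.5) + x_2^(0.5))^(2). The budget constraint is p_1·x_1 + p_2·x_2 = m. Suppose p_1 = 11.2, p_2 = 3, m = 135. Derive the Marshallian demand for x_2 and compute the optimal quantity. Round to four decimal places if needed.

Substitute x_2 = (x_2/x_1)·x_1 into the budget: x_1* = m/(p_1 + p_2·(x_2/x_1)).
Numerically x_2/x_1 = 13.937778, so x_1* = 135/(11.2 + 3·13.937778) = 2.5465 and x_2* = 13.937778·2.5465 = 35.493.

x_2* = 35.493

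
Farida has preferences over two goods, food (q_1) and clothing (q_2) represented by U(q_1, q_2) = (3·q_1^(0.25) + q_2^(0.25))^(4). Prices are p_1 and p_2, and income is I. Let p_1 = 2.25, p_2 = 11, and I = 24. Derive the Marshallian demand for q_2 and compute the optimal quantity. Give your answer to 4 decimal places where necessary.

q_2* = 0.2615

With the ratio pinned down, the budget gives q_1* = I/(p_1 + p_2·(q_2/q_1)) and q_2* = (q_2/q_1)·q_1*.
Numerically q_2/q_1 = 0.027854, so q_1* = 24/(2.25 + 11·0.027854) = 9.3882 and q_2* = 0.027854·9.3882 = 0.2615.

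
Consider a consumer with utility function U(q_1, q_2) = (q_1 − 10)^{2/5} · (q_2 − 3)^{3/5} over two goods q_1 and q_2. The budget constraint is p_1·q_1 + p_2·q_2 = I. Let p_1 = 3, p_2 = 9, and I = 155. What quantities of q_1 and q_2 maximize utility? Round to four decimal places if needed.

This is Cobb-Douglas in (q_1−10, q_2−3): tangency gives 0.4·p_2·(q_2−3) = 0.6·p_1·(q_1−10).
After buying the subsistence bundle (10, 3), a share 0.4 of the remaining income goes to q_1: q_1* = 10 + 0.4·(I − 10p_1 − 3p_2)/p_1.
Discretionary income = 155 − 10·3 − 3·9 = 98; q_1* = 10 + 0.4·98/3 = 23.0667; q_2* = 3 + 0.6·98/9 = 9.5333.

q_1* = 23.0667, q_2* = 9.5333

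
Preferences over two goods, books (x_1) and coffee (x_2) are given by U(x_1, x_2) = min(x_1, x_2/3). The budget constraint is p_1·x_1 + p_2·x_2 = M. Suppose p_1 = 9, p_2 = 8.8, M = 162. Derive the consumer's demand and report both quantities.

Leontief preferences: the optimum is at the kink where x_1/1 = x_2/3, i.e. x_2 = 3·x_1.
Budget: p_1·x_1 + p_2·3·x_1 = M, so (p_1 + 3·p_2)·x_1 = M.
Demand: x_1*(p_1,p_2,M) = M/(p_1 + 3·p_2), x_2* = 3·M/(p_1 + 3·p_2).
Here 9 + 3·8.8 = 35.4, giving x_1* = 4.5763 and x_2* = 13.7288.

x_1* = 4.5763, x_2* = 13.7288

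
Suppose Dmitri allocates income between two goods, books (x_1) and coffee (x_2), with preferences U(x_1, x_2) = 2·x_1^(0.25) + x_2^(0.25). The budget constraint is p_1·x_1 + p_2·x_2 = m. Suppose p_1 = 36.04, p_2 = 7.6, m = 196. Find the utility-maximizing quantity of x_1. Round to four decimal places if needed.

From the CES first-order condition, 2·(x_2/x_1)^(0.75) = p_1/p_2.
Solve for the ratio: x_2/x_1 = [(1/2)·p_1/p_2]^(4/3).
Substitute x_2 = (x_2/x_1)·x_1 into the budget: x_1* = m/(p_1 + p_2·(x_2/x_1)).
Numerically x_2/x_1 = 3.161707, so x_1* = 196/(36.04 + 7.6·3.161707) = 3.2629.

x_1* = 3.2629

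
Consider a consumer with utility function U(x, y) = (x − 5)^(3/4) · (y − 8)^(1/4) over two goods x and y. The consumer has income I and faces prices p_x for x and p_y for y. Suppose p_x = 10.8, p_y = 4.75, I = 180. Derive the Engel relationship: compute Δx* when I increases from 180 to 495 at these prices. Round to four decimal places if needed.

Δx* = 21.875

Let x' = x−5, y' = y−8. MRS = 3·y'/x' = p_x/p_y.
After buying the subsistence bundle (5, 8), a share 0.75 of the remaining income goes to x: x* = 5 + 0.75·(I − 5p_x − 8p_y)/p_x.
Discretionary income = 180 − 5·10.8 − 8·4.75 = 88; x* = 5 + 0.75·88/10.8 = 11.1111.
At I' = 495: x* = 32.9861. Change: 32.9861 − 11.1111 = 21.875.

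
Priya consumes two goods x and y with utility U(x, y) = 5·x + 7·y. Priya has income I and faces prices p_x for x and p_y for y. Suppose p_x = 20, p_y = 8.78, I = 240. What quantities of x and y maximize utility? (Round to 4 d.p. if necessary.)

x* = 0, y* = 27.3349

Linear utility — the consumer picks whichever good has higher MU/price: 5/20 = 0.25 vs 7/8.78 = 0.7973.
y gives more utility per dollar, so spend all income on y: y* = I/p_y, x* = 0.
Numerically: x* = 0, y* = 27.3349.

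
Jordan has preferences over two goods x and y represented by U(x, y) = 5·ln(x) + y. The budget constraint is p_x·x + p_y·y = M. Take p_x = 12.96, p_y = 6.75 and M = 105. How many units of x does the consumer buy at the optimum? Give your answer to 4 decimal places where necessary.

So x*(p_x,p_y) = 5·p_y/p_x, independent of income; and y* = (M − 5·p_y)/p_y.
At the given prices: x* = 5·6.75/12.96 = 2.6042.

x* = 2.6042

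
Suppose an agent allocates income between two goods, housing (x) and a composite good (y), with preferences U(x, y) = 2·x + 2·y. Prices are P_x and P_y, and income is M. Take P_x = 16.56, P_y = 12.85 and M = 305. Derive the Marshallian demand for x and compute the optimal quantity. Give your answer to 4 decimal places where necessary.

x* = 0

Perfect substitutes: compare marginal utility per dollar. 2/P_x vs 2/P_y → 0.1208 vs 0.1556.
y gives more utility per dollar, so spend all income on y: y* = M/P_y, x* = 0.
Numerically: x* = 0, y* = 23.7354.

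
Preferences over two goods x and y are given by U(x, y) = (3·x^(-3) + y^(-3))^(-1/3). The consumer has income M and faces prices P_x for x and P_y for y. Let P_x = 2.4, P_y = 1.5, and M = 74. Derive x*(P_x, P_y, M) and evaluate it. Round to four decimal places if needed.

x* = 20.0985

MU_x ∝ 3·x^(-4), MU_y ∝ y^(-4), so MRS = 3·(y/x)^(4) = P_x/P_y.
Solve for the ratio: y/x = [(1/3)·P_x/P_y]^(0.25).
With the ratio pinned down, the budget gives x* = M/(P_x + P_y·(y/x)) and y* = (y/x)·x*.
Numerically y/x = 0.854574, so x* = 74/(2.4 + 1.5·0.854574) = 20.0985.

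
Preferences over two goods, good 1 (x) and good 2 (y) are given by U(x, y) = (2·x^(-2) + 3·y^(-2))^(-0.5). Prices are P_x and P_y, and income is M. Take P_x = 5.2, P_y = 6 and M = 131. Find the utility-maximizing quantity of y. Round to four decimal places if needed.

y* = 12.1696

Numerically y/x = 1.091393, so x* = 131/(5.2 + 6·1.091393) = 11.1505 and y* = 1.091393·11.1505 = 12.1696.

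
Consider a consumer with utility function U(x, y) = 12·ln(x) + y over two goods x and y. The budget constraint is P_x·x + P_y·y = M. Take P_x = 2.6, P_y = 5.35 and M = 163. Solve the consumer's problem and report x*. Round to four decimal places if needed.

Set MRS = P_x/P_y: (12/x)/1 = P_x/P_y.
So x*(P_x,P_y) = 12·P_y/P_x, independent of income; and y* = (M − 12·P_y)/P_y.
At the given prices: x* = 12·5.35/2.6 = 24.6923.

x* = 24.6923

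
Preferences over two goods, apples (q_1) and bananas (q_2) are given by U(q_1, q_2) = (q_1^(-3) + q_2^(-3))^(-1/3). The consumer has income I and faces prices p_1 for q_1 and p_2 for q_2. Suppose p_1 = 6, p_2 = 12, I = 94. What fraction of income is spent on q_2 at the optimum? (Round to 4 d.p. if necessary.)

With the ratio pinned down, the budget gives q_1* = I/(p_1 + p_2·(q_2/q_1)) and q_2* = (q_2/q_1)·q_1*.
Numerically q_2/q_1 = 0.840896, so q_1* = 94/(6 + 12·0.840896) = 5.8419 and q_2* = 0.840896·5.8419 = 4.9124.
Expenditure on q_2: 12·4.9124 = 58.9488; share = 0.6271.

share on q_2 = 0.6271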